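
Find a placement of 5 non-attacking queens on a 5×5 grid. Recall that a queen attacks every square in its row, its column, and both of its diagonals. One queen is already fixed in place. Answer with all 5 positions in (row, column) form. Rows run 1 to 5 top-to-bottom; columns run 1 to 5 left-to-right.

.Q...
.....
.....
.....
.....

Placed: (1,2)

Row 2: attacked by (1,2)→{1,2,3}. Safe: 4, 5. Place at column 5.
Row 3: attacked by (1,2)→{2,4}; (2,5)→{4,5}. Safe: 1, 3. Place at column 3.
Row 4: attacked by (1,2)→{2,5}; (2,5)→{3,5}; (3,3)→{2,3,4}. Safe: 1. Place at column 1.
Row 5: attacked by (1,2)→{2}; (2,5)→{2,5}; (3,3)→{1,3,5}; (4,1)→{1,2}. Safe: 4. Place at column 4.
Columns [2, 5, 3, 1, 4], r−c [-1, -3, 0, 3, 1], r+c [3, 7, 6, 5, 9] are all distinct, so no two queens attack.

(1,2) (2,5) (3,3) (4,1) (5,4)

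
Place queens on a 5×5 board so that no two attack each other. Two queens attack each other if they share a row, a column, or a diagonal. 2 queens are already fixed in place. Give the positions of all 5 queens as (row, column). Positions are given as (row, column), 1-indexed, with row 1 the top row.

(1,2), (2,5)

(1,2) (2,5) (3,3) (4,1) (5,4)

Row 3: attacked by (1,2)→{2,4}; (2,5)→{4,5}. Safe: 1, 3. Place at column 3.
Row 4: attacked by (1,2)→{2,5}; (2,5)→{3,5}; (3,3)→{2,3,4}. Safe: 1. Place at column 1.
Row 5: attacked by (1,2)→{2}; (2,5)→{2,5}; (3,3)→{1,3,5}; (4,1)→{1,2}. Safe: 4. Place at column 4.
Columns [2, 5, 3, 1, 4], r−c [-1, -3, 0, 3, 1], r+c [3, 7, 6, 5, 9] are all distinct, so no two queens attack.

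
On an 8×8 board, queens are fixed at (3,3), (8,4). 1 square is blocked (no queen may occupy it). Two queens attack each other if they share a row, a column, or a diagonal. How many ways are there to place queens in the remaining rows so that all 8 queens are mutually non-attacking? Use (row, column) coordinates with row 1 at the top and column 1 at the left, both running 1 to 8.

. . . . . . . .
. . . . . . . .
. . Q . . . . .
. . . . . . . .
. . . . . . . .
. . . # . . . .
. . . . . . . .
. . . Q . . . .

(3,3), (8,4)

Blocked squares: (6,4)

Branch on row 1: col 2 → 1; col 6 → 0; col 7 → 1; col 8 → 0.
Sum: 1 + 0 + 1 + 0 = 2.

2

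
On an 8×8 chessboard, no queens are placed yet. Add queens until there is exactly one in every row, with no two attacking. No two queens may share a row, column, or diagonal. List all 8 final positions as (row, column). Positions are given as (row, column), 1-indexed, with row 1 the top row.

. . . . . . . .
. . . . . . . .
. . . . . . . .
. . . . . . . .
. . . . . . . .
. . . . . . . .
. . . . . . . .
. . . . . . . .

Row 1: Safe: 1, 2, 3, 4, 5, 6, 7, 8. Place at column 4.
Row 2: attacked by (1,4)→{3,4,5}. Safe: 1, 2, 6, 7, 8. Place at column 8.
Row 3: attacked by (1,4)→{2,4,6}; (2,8)→{7,8}. Safe: 1, 3, 5. Place at column 1.
Row 4: attacked by (1,4)→{1,4,7}; (2,8)→{6,8}; (3,1)→{1,2}. Safe: 3, 5. Place at column 5.
Row 5: attacked by (1,4)→{4,8}; (2,8)→{5,8}; (3,1)→{1,3}; (4,5)→{4,5,6}. Safe: 2, 7. Place at column 7.
Row 6: attacked by (1,4)→{4}; (2,8)→{4,8}; (3,1)→{1,4}; (4,5)→{3,5,7}; (5,7)→{6,7,8}. Safe: 2. Place at column 2.
Row 7: attacked by (1,4)→{4}; (2,8)→{3,8}; (3,1)→{1,5}; (4,5)→{2,5,8}; (5,7)→{5,7}; (6,2)→{1,2,3}. Safe: 6. Place at column 6.
Row 8: attacked by (1,4)→{4}; (2,8)→{2,8}; (3,1)→{1,6}; (4,5)→{1,5}; (5,7)→{4,7}; (6,2)→{2,4}; (7,6)→{5,6,7}. Safe: 3. Place at column 3.
Columns [4, 8, 1, 5, 7, 2, 6, 3], r−c [-3, -6, 2, -1, -2, 4, 1, 5], r+c [5, 10, 4, 9, 12, 8, 13, 11] are all distinct, so no two queens attack.

(1,4) (2,8) (3,1) (4,5) (5,7) (6,2) (7,6) (8,3)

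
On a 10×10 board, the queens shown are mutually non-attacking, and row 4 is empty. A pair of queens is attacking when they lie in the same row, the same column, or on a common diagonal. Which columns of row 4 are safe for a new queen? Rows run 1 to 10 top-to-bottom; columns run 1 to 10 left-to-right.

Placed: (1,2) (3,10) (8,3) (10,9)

columns 1, 4, 6, 8

(1,2) attacks row 4 at column 2 and diagonals 5.
(3,10) attacks row 4 at column 10 and diagonals 9.
(8,3) attacks row 4 at column 3 and diagonals 7.
(10,9) attacks row 4 at column 9 and diagonals 3.
Attacked columns: {2, 3, 5, 7, 9, 10}. Safe: {1, 4, 6, 8}.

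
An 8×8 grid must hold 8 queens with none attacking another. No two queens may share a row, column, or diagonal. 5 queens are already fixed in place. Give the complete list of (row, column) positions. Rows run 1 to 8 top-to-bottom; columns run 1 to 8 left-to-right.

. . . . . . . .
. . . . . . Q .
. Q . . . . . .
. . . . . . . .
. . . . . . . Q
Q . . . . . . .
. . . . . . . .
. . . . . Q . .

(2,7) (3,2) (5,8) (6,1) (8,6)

Row 1: attacked by (2,7)→{6,7,8}; (3,2)→{2,4}; (5,8)→{4,8}; (6,1)→{1,6}; (8,6)→{6}. Safe: 3, 5. Place at column 5.
Row 4: attacked by (1,5)→{2,5,8}; (2,7)→{5,7}; (3,2)→{1,2,3}; (5,8)→{7,8}; (6,1)→{1,3}; (8,6)→{2,6}. Safe: 4. Place at column 4.
Row 7: attacked by (1,5)→{5}; (2,7)→{2,7}; (3,2)→{2,6}; (4,4)→{1,4,7}; (5,8)→{6,8}; (6,1)→{1,2}; (8,6)→{5,6,7}. Safe: 3. Place at column 3.
Columns [5, 7, 2, 4, 8, 1, 3, 6], r−c [-4, -5, 1, 0, -3, 5, 4, 2], r+c [6, 9, 5, 8, 13, 7, 10, 14] are all distinct, so no two queens attack.

(1,5) (2,7) (3,2) (4,4) (5,8) (6,1) (7,3) (8,6)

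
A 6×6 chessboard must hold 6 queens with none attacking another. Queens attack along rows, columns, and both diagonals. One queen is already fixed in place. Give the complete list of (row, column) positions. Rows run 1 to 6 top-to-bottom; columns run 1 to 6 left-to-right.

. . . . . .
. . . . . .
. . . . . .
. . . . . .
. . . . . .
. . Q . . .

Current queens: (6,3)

Row 1: attacked by (6,3)→{3}. Safe: 1, 2, 4, 5, 6. Place at column 4.
Row 2: attacked by (1,4)→{3,4,5}; (6,3)→{3}. Safe: 1, 2, 6. Place at column 1.
Row 3: attacked by (1,4)→{2,4,6}; (2,1)→{1,2}; (6,3)→{3,6}. Safe: 5. Place at column 5.
Row 4: attacked by (1,4)→{1,4}; (2,1)→{1,3}; (3,5)→{4,5,6}; (6,3)→{1,3,5}. Safe: 2. Place at column 2.
Row 5: attacked by (1,4)→{4}; (2,1)→{1,4}; (3,5)→{3,5}; (4,2)→{1,2,3}; (6,3)→{2,3,4}. Safe: 6. Place at column 6.
Columns [4, 1, 5, 2, 6, 3], r−c [-3, 1, -2, 2, -1, 3], r+c [5, 3, 8, 6, 11, 9] are all distinct, so no two queens attack.

(1,4) (2,1) (3,5) (4,2) (5,6) (6,3)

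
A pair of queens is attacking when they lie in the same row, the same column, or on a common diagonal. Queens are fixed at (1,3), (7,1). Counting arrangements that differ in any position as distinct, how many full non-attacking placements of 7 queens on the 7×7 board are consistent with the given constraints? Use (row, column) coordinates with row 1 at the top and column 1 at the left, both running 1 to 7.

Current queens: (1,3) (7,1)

Branch on row 2: col 5 → 1; col 7 → 0.
Sum: 1 + 0 = 1.

1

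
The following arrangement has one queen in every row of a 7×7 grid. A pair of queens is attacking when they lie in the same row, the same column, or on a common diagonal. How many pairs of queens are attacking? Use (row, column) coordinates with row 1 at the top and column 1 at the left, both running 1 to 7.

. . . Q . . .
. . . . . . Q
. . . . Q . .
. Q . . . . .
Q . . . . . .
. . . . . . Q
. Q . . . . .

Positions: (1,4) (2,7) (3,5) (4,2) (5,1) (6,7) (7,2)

4

Same column: (2,7)–(6,7) (column 7); (4,2)–(7,2) (column 2).
Same diagonal: (2,7)–(7,2) (|2−7| = |7−2| = 5); (4,2)–(5,1) (|4−5| = |2−1| = 1).
Total attacking pairs: 4.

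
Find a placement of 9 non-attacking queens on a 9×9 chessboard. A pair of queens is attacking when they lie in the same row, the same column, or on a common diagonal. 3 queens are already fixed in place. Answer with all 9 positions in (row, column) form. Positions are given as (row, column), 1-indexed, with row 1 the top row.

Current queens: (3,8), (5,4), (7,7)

Row 1: attacked by (3,8)→{6,8}; (5,4)→{4,8}; (7,7)→{1,7}. Safe: 2, 3, 5, 9. Place at column 9.
Row 2: attacked by (1,9)→{8,9}; (3,8)→{7,8,9}; (5,4)→{1,4,7}; (7,7)→{2,7}. Safe: 3, 5, 6. Place at column 6.
Row 4: attacked by (1,9)→{6,9}; (2,6)→{4,6,8}; (3,8)→{7,8,9}; (5,4)→{3,4,5}; (7,7)→{4,7}. Safe: 1, 2. Place at column 2.
Row 6: attacked by (1,9)→{4,9}; (2,6)→{2,6}; (3,8)→{5,8}; (4,2)→{2,4}; (5,4)→{3,4,5}; (7,7)→{6,7,8}. Safe: 1. Place at column 1.
Row 8: attacked by (1,9)→{2,9}; (2,6)→{6}; (3,8)→{3,8}; (4,2)→{2,6}; (5,4)→{1,4,7}; (6,1)→{1,3}; (7,7)→{6,7,8}. Safe: 5. Place at column 5.
Row 9: attacked by (1,9)→{1,9}; (2,6)→{6}; (3,8)→{2,8}; (4,2)→{2,7}; (5,4)→{4,8}; (6,1)→{1,4}; (7,7)→{5,7,9}; (8,5)→{4,5,6}. Safe: 3. Place at column 3.
Columns [9, 6, 8, 2, 4, 1, 7, 5, 3], r−c [-8, -4, -5, 2, 1, 5, 0, 3, 6], r+c [10, 8, 11, 6, 9, 7, 14, 13, 12] are all distinct, so no two queens attack.

(1,9) (2,6) (3,8) (4,2) (5,4) (6,1) (7,7) (8,5) (9,3)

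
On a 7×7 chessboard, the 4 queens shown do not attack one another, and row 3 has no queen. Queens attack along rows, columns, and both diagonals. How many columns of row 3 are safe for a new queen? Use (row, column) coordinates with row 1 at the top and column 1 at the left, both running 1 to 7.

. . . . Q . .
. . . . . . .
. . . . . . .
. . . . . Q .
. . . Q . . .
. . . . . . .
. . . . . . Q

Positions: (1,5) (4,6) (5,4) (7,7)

(1,5) attacks row 3 at column 5 and diagonals 3, 7.
(4,6) attacks row 3 at column 6 and diagonals 5, 7.
(5,4) attacks row 3 at column 4 and diagonals 2, 6.
(7,7) attacks row 3 at column 7 and diagonals 3.
Attacked columns: {2, 3, 4, 5, 6, 7}. Safe: {1}.

1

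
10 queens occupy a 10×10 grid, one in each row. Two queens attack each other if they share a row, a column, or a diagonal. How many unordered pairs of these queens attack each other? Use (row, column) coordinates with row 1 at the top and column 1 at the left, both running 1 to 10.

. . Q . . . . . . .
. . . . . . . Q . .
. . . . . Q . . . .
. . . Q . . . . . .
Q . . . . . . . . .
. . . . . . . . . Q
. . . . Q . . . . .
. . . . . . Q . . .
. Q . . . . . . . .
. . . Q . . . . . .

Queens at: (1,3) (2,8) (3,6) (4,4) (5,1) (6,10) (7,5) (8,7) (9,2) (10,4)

1

Same column: (4,4)–(10,4) (column 4).
Total attacking pairs: 1.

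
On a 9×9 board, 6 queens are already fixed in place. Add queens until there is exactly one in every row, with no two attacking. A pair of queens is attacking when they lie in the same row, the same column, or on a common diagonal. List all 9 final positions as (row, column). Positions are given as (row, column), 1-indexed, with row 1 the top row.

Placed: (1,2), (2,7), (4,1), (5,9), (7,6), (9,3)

(1,2) (2,7) (3,5) (4,1) (5,9) (6,4) (7,6) (8,8) (9,3)

Row 3: attacked by (1,2)→{2,4}; (2,7)→{6,7,8}; (4,1)→{1,2}; (5,9)→{7,9}; (7,6)→{2,6}; (9,3)→{3,9}. Safe: 5. Place at column 5.
Row 6: attacked by (1,2)→{2,7}; (2,7)→{3,7}; (3,5)→{2,5,8}; (4,1)→{1,3}; (5,9)→{8,9}; (7,6)→{5,6,7}; (9,3)→{3,6}. Safe: 4. Place at column 4.
Row 8: attacked by (1,2)→{2,9}; (2,7)→{1,7}; (3,5)→{5}; (4,1)→{1,5}; (5,9)→{6,9}; (6,4)→{2,4,6}; (7,6)→{5,6,7}; (9,3)→{2,3,4}. Safe: 8. Place at column 8.
Columns [2, 7, 5, 1, 9, 4, 6, 8, 3], r−c [-1, -5, -2, 3, -4, 2, 1, 0, 6], r+c [3, 9, 8, 5, 14, 10, 13, 16, 12] are all distinct, so no two queens attack.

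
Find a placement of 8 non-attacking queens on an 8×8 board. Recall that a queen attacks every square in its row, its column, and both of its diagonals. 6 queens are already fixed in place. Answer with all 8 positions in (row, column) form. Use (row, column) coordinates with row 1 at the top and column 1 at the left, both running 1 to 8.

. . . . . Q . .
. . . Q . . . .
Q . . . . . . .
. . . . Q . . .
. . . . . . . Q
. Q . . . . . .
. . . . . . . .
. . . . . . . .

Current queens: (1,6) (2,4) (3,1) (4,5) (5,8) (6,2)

Row 7: attacked by (1,6)→{6}; (2,4)→{4}; (3,1)→{1,5}; (4,5)→{2,5,8}; (5,8)→{6,8}; (6,2)→{1,2,3}. Safe: 7. Place at column 7.
Row 8: attacked by (1,6)→{6}; (2,4)→{4}; (3,1)→{1,6}; (4,5)→{1,5}; (5,8)→{5,8}; (6,2)→{2,4}; (7,7)→{6,7,8}. Safe: 3. Place at column 3.
Columns [6, 4, 1, 5, 8, 2, 7, 3], r−c [-5, -2, 2, -1, -3, 4, 0, 5], r+c [7, 6, 4, 9, 13, 8, 14, 11] are all distinct, so no two queens attack.

(1,6) (2,4) (3,1) (4,5) (5,8) (6,2) (7,7) (8,3)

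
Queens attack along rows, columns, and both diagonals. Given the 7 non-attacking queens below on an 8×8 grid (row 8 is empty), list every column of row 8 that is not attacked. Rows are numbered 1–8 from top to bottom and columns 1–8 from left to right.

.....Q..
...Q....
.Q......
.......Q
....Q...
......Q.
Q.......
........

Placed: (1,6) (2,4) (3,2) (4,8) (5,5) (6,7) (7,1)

(1,6) attacks row 8 at column 6.
(2,4) attacks row 8 at column 4.
(3,2) attacks row 8 at column 2 and diagonals 7.
(4,8) attacks row 8 at column 8 and diagonals 4.
(5,5) attacks row 8 at column 5 and diagonals 2, 8.
(6,7) attacks row 8 at column 7 and diagonals 5.
(7,1) attacks row 8 at column 1 and diagonals 2.
Attacked columns: {1, 2, 4, 5, 6, 7, 8}. Safe: {3}.

columns 3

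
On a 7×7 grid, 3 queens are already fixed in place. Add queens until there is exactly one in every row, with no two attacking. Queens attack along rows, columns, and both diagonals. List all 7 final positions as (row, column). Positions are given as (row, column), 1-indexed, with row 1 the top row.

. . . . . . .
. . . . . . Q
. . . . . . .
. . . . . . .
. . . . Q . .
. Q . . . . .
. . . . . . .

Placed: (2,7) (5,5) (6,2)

(1,3) (2,7) (3,4) (4,1) (5,5) (6,2) (7,6)

Row 1: attacked by (2,7)→{6,7}; (5,5)→{1,5}; (6,2)→{2,7}. Safe: 3, 4. Place at column 3.
Row 3: attacked by (1,3)→{1,3,5}; (2,7)→{6,7}; (5,5)→{3,5,7}; (6,2)→{2,5}. Safe: 4. Place at column 4.
Row 4: attacked by (1,3)→{3,6}; (2,7)→{5,7}; (3,4)→{3,4,5}; (5,5)→{4,5,6}; (6,2)→{2,4}. Safe: 1. Place at column 1.
Row 7: attacked by (1,3)→{3}; (2,7)→{2,7}; (3,4)→{4}; (4,1)→{1,4}; (5,5)→{3,5,7}; (6,2)→{1,2,3}. Safe: 6. Place at column 6.
Columns [3, 7, 4, 1, 5, 2, 6], r−c [-2, -5, -1, 3, 0, 4, 1], r+c [4, 9, 7, 5, 10, 8, 13] are all distinct, so no two queens attack.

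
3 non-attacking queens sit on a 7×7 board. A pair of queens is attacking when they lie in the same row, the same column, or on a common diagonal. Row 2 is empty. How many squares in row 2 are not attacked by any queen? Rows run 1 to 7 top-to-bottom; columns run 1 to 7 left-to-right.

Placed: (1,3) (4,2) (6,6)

3

(1,3) attacks row 2 at column 3 and diagonals 2, 4.
(4,2) attacks row 2 at column 2 and diagonals 4.
(6,6) attacks row 2 at column 6 and diagonals 2.
Attacked columns: {2, 3, 4, 6}. Safe: {1, 5, 7}.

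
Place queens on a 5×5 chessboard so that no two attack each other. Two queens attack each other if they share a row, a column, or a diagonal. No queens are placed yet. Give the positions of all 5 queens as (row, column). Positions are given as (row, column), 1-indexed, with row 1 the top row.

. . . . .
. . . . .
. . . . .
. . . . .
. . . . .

(1,3) (2,5) (3,2) (4,4) (5,1)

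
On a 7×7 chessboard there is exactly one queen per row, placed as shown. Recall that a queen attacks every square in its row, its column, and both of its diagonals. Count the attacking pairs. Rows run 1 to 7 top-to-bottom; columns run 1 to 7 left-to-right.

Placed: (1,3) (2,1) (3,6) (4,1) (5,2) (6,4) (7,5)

3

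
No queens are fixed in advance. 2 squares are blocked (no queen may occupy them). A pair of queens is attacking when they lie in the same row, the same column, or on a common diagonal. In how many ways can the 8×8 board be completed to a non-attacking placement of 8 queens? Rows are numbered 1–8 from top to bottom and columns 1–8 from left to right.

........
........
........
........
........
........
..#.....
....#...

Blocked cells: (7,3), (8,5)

63

Branch on row 1: col 1 → 3; col 2 → 5; col 3 → 12; col 4 → 10; col 5 → 15; col 6 → 13; col 7 → 3; col 8 → 2.
Sum: 3 + 5 + 12 + 10 + 15 + 13 + 3 + 2 = 63.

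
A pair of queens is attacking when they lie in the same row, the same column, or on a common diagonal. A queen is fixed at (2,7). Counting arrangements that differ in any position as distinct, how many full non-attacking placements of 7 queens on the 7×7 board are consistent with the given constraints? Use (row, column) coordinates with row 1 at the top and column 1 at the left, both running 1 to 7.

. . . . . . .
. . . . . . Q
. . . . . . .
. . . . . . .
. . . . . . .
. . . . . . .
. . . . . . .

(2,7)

7

Branch on row 1: col 1 → 0; col 2 → 1; col 3 → 2; col 4 → 2; col 5 → 2.
Sum: 0 + 1 + 2 + 2 + 2 = 7.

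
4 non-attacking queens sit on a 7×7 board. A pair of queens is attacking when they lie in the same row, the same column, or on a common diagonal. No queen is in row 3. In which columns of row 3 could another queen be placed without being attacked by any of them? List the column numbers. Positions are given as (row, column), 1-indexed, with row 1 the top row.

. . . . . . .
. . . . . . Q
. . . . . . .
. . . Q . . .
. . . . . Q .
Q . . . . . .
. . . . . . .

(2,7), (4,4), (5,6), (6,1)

columns 2

(2,7) attacks row 3 at column 7 and diagonals 6.
(4,4) attacks row 3 at column 4 and diagonals 3, 5.
(5,6) attacks row 3 at column 6 and diagonals 4.
(6,1) attacks row 3 at column 1 and diagonals 4.
Attacked columns: {1, 3, 4, 5, 6, 7}. Safe: {2}.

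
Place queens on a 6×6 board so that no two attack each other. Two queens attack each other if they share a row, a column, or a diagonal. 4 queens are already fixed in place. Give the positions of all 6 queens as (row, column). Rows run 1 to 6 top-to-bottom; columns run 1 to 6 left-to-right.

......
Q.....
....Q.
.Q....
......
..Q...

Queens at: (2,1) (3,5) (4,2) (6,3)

(1,4) (2,1) (3,5) (4,2) (5,6) (6,3)

Row 1: attacked by (2,1)→{1,2}; (3,5)→{3,5}; (4,2)→{2,5}; (6,3)→{3}. Safe: 4, 6. Place at column 4.
Row 5: attacked by (1,4)→{4}; (2,1)→{1,4}; (3,5)→{3,5}; (4,2)→{1,2,3}; (6,3)→{2,3,4}. Safe: 6. Place at column 6.
Columns [4, 1, 5, 2, 6, 3], r−c [-3, 1, -2, 2, -1, 3], r+c [5, 3, 8, 6, 11, 9] are all distinct, so no two queens attack.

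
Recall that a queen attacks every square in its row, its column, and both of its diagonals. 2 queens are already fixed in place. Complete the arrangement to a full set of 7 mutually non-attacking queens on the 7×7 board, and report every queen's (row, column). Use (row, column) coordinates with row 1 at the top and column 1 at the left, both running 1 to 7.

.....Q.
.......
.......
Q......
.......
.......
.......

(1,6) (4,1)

Row 2: attacked by (1,6)→{5,6,7}; (4,1)→{1,3}. Safe: 2, 4. Place at column 2.
Row 3: attacked by (1,6)→{4,6}; (2,2)→{1,2,3}; (4,1)→{1,2}. Safe: 5, 7. Place at column 5.
Row 5: attacked by (1,6)→{2,6}; (2,2)→{2,5}; (3,5)→{3,5,7}; (4,1)→{1,2}. Safe: 4. Place at column 4.
Row 6: attacked by (1,6)→{1,6}; (2,2)→{2,6}; (3,5)→{2,5}; (4,1)→{1,3}; (5,4)→{3,4,5}. Safe: 7. Place at column 7.
Row 7: attacked by (1,6)→{6}; (2,2)→{2,7}; (3,5)→{1,5}; (4,1)→{1,4}; (5,4)→{2,4,6}; (6,7)→{6,7}. Safe: 3. Place at column 3.
Columns [6, 2, 5, 1, 4, 7, 3], r−c [-5, 0, -2, 3, 1, -1, 4], r+c [7, 4, 8, 5, 9, 13, 10] are all distinct, so no two queens attack.

(1,6) (2,2) (3,5) (4,1) (5,4) (6,7) (7,3)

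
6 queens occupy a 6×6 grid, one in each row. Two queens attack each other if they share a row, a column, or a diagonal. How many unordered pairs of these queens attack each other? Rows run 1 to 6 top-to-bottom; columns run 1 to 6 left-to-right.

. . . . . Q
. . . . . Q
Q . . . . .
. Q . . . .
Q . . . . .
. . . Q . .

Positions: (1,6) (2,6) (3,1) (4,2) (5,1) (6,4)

Same column: (1,6)–(2,6) (column 6); (3,1)–(5,1) (column 1).
Same diagonal: (3,1)–(4,2) (|3−4| = |1−2| = 1); (3,1)–(6,4) (|3−6| = |1−4| = 3); (4,2)–(5,1) (|4−5| = |2−1| = 1); (4,2)–(6,4) (|4−6| = |2−4| = 2).
Total attacking pairs: 6.

6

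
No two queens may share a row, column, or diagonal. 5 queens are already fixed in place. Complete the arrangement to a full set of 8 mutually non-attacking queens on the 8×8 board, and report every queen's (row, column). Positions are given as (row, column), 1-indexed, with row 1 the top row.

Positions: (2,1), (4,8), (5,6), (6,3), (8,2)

Row 1: attacked by (2,1)→{1,2}; (4,8)→{5,8}; (5,6)→{2,6}; (6,3)→{3,8}; (8,2)→{2}. Safe: 4, 7. Place at column 4.
Row 3: attacked by (1,4)→{2,4,6}; (2,1)→{1,2}; (4,8)→{7,8}; (5,6)→{4,6,8}; (6,3)→{3,6}; (8,2)→{2,7}. Safe: 5. Place at column 5.
Row 7: attacked by (1,4)→{4}; (2,1)→{1,6}; (3,5)→{1,5}; (4,8)→{5,8}; (5,6)→{4,6,8}; (6,3)→{2,3,4}; (8,2)→{1,2,3}. Safe: 7. Place at column 7.
Columns [4, 1, 5, 8, 6, 3, 7, 2], r−c [-3, 1, -2, -4, -1, 3, 0, 6], r+c [5, 3, 8, 12, 11, 9, 14, 10] are all distinct, so no two queens attack.

(1,4) (2,1) (3,5) (4,8) (5,6) (6,3) (7,7) (8,2)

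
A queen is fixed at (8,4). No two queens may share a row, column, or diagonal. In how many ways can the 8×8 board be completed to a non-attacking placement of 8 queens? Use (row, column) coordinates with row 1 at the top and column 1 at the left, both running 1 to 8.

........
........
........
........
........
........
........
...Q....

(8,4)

Branch on row 1: col 1 → 1; col 2 → 3; col 3 → 3; col 5 → 3; col 6 → 4; col 7 → 3; col 8 → 1.
Sum: 1 + 3 + 3 + 3 + 4 + 3 + 1 = 18.

18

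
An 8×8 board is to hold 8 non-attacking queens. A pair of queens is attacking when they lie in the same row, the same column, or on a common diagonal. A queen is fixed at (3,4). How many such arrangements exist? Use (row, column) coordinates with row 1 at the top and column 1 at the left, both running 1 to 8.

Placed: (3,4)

Branch on row 1: col 1 → 1; col 3 → 3; col 5 → 6; col 7 → 1; col 8 → 1.
Sum: 1 + 3 + 6 + 1 + 1 = 12.

12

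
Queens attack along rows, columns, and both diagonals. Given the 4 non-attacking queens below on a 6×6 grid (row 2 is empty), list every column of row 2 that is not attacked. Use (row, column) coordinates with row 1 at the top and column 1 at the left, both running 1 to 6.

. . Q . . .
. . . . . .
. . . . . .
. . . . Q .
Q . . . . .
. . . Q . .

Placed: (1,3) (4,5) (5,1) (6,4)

(1,3) attacks row 2 at column 3 and diagonals 2, 4.
(4,5) attacks row 2 at column 5 and diagonals 3.
(5,1) attacks row 2 at column 1 and diagonals 4.
(6,4) attacks row 2 at column 4.
Attacked columns: {1, 2, 3, 4, 5}. Safe: {6}.

columns 6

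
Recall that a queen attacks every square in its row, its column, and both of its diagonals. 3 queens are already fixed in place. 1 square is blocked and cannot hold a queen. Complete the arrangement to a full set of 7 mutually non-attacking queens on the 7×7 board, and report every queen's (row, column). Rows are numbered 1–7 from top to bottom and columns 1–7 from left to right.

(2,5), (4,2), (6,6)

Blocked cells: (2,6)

Row 1: attacked by (2,5)→{4,5,6}; (4,2)→{2,5}; (6,6)→{1,6}. Safe: 3, 7. Place at column 3.
Row 3: attacked by (1,3)→{1,3,5}; (2,5)→{4,5,6}; (4,2)→{1,2,3}; (6,6)→{3,6}. Safe: 7. Place at column 7.
Row 5: attacked by (1,3)→{3,7}; (2,5)→{2,5}; (3,7)→{5,7}; (4,2)→{1,2,3}; (6,6)→{5,6,7}. Safe: 4. Place at column 4.
Row 7: attacked by (1,3)→{3}; (2,5)→{5}; (3,7)→{3,7}; (4,2)→{2,5}; (5,4)→{2,4,6}; (6,6)→{5,6,7}. Safe: 1. Place at column 1.
Columns [3, 5, 7, 2, 4, 6, 1], r−c [-2, -3, -4, 2, 1, 0, 6], r+c [4, 7, 10, 6, 9, 12, 8] are all distinct, so no two queens attack.

(1,3) (2,5) (3,7) (4,2) (5,4) (6,6) (7,1)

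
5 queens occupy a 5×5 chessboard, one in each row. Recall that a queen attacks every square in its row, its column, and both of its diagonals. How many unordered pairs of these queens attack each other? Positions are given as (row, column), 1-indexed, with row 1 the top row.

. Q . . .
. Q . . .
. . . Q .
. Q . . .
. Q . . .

Same column: (1,2)–(2,2) (column 2); (1,2)–(4,2) (column 2); (1,2)–(5,2) (column 2); (2,2)–(4,2) (column 2); (2,2)–(5,2) (column 2); (4,2)–(5,2) (column 2).
Same diagonal: (1,2)–(3,4) (|1−3| = |2−4| = 2); (3,4)–(5,2) (|3−5| = |4−2| = 2).
Total attacking pairs: 8.

8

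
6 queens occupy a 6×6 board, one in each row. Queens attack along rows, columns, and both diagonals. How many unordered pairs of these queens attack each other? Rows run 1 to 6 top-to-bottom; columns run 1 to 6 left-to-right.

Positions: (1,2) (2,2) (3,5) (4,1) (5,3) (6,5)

3

Same column: (1,2)–(2,2) (column 2); (3,5)–(6,5) (column 5).
Same diagonal: (3,5)–(5,3) (|3−5| = |5−3| = 2).
Total attacking pairs: 3.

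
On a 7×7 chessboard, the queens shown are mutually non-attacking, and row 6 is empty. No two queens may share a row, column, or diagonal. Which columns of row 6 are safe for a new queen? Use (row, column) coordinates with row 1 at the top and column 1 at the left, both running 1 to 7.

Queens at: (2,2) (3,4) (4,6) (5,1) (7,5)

columns 3

(2,2) attacks row 6 at column 2 and diagonals 6.
(3,4) attacks row 6 at column 4 and diagonals 1, 7.
(4,6) attacks row 6 at column 6 and diagonals 4.
(5,1) attacks row 6 at column 1 and diagonals 2.
(7,5) attacks row 6 at column 5 and diagonals 4, 6.
Attacked columns: {1, 2, 4, 5, 6, 7}. Safe: {3}.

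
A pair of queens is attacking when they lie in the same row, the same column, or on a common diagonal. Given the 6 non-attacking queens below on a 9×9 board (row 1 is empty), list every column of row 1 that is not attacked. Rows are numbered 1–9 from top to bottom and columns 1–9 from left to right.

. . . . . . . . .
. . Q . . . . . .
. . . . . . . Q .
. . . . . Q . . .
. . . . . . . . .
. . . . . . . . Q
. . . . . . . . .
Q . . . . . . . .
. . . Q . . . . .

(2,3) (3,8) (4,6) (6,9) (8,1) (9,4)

(2,3) attacks row 1 at column 3 and diagonals 2, 4.
(3,8) attacks row 1 at column 8 and diagonals 6.
(4,6) attacks row 1 at column 6 and diagonals 3, 9.
(6,9) attacks row 1 at column 9 and diagonals 4.
(8,1) attacks row 1 at column 1 and diagonals 8.
(9,4) attacks row 1 at column 4.
Attacked columns: {1, 2, 3, 4, 6, 8, 9}. Safe: {5, 7}.

columns 5, 7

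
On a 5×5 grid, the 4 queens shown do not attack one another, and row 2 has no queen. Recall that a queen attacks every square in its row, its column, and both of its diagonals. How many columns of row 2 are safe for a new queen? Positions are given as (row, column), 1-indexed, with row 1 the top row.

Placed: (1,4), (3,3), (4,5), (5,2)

(1,4) attacks row 2 at column 4 and diagonals 3, 5.
(3,3) attacks row 2 at column 3 and diagonals 2, 4.
(4,5) attacks row 2 at column 5 and diagonals 3.
(5,2) attacks row 2 at column 2 and diagonals 5.
Attacked columns: {2, 3, 4, 5}. Safe: {1}.

1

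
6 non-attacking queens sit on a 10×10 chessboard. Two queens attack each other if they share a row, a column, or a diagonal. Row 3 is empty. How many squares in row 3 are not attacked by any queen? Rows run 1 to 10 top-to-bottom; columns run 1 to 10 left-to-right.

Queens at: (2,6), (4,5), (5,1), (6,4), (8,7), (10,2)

(2,6) attacks row 3 at column 6 and diagonals 5, 7.
(4,5) attacks row 3 at column 5 and diagonals 4, 6.
(5,1) attacks row 3 at column 1 and diagonals 3.
(6,4) attacks row 3 at column 4 and diagonals 1, 7.
(8,7) attacks row 3 at column 7 and diagonals 2.
(10,2) attacks row 3 at column 2 and diagonals 9.
Attacked columns: {1, 2, 3, 4, 5, 6, 7, 9}. Safe: {8, 10}.

2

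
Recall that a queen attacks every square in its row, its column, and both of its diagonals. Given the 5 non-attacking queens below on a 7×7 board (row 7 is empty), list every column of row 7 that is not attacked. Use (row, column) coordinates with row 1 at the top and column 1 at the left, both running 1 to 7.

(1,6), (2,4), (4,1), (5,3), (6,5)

columns 2, 7

(1,6) attacks row 7 at column 6.
(2,4) attacks row 7 at column 4.
(4,1) attacks row 7 at column 1 and diagonals 4.
(5,3) attacks row 7 at column 3 and diagonals 1, 5.
(6,5) attacks row 7 at column 5 and diagonals 4, 6.
Attacked columns: {1, 3, 4, 5, 6}. Safe: {2, 7}.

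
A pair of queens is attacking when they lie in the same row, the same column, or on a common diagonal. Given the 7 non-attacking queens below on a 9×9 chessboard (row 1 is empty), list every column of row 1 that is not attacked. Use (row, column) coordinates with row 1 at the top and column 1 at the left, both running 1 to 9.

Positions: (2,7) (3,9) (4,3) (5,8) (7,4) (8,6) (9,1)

columns 2, 5

(2,7) attacks row 1 at column 7 and diagonals 6, 8.
(3,9) attacks row 1 at column 9 and diagonals 7.
(4,3) attacks row 1 at column 3 and diagonals 6.
(5,8) attacks row 1 at column 8 and diagonals 4.
(7,4) attacks row 1 at column 4.
(8,6) attacks row 1 at column 6.
(9,1) attacks row 1 at column 1 and diagonals 9.
Attacked columns: {1, 3, 4, 6, 7, 8, 9}. Safe: {2, 5}.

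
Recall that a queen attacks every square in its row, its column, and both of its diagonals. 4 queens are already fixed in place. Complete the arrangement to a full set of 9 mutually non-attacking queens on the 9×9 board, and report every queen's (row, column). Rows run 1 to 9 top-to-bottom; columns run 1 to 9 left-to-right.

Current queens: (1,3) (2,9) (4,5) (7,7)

Row 3: attacked by (1,3)→{1,3,5}; (2,9)→{8,9}; (4,5)→{4,5,6}; (7,7)→{3,7}. Safe: 2. Place at column 2.
Row 5: attacked by (1,3)→{3,7}; (2,9)→{6,9}; (3,2)→{2,4}; (4,5)→{4,5,6}; (7,7)→{5,7,9}. Safe: 1, 8. Place at column 8.
Row 6: attacked by (1,3)→{3,8}; (2,9)→{5,9}; (3,2)→{2,5}; (4,5)→{3,5,7}; (5,8)→{7,8,9}; (7,7)→{6,7,8}. Safe: 1, 4. Place at column 1.
Row 8: attacked by (1,3)→{3}; (2,9)→{3,9}; (3,2)→{2,7}; (4,5)→{1,5,9}; (5,8)→{5,8}; (6,1)→{1,3}; (7,7)→{6,7,8}. Safe: 4. Place at column 4.
Row 9: attacked by (1,3)→{3}; (2,9)→{2,9}; (3,2)→{2,8}; (4,5)→{5}; (5,8)→{4,8}; (6,1)→{1,4}; (7,7)→{5,7,9}; (8,4)→{3,4,5}. Safe: 6. Place at column 6.
Columns [3, 9, 2, 5, 8, 1, 7, 4, 6], r−c [-2, -7, 1, -1, -3, 5, 0, 4, 3], r+c [4, 11, 5, 9, 13, 7, 14, 12, 15] are all distinct, so no two queens attack.

(1,3) (2,9) (3,2) (4,5) (5,8) (6,1) (7,7) (8,4) (9,6)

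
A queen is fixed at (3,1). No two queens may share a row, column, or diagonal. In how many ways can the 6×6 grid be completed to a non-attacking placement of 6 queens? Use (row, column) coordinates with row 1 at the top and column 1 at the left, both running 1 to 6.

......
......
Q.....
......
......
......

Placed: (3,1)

Branch on row 1: col 2 → 0; col 4 → 0; col 5 → 1; col 6 → 0.
Sum: 0 + 0 + 1 + 0 = 1.

1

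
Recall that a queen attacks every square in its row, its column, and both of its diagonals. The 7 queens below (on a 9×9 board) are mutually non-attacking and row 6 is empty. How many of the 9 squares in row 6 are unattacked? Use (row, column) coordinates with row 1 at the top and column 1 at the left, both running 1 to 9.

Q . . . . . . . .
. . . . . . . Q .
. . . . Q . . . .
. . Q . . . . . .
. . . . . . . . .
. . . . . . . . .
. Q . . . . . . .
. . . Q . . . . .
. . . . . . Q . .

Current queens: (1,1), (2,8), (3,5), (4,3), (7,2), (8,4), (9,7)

(1,1) attacks row 6 at column 1 and diagonals 6.
(2,8) attacks row 6 at column 8 and diagonals 4.
(3,5) attacks row 6 at column 5 and diagonals 2, 8.
(4,3) attacks row 6 at column 3 and diagonals 1, 5.
(7,2) attacks row 6 at column 2 and diagonals 1, 3.
(8,4) attacks row 6 at column 4 and diagonals 2, 6.
(9,7) attacks row 6 at column 7 and diagonals 4.
Attacked columns: {1, 2, 3, 4, 5, 6, 7, 8}. Safe: {9}.

1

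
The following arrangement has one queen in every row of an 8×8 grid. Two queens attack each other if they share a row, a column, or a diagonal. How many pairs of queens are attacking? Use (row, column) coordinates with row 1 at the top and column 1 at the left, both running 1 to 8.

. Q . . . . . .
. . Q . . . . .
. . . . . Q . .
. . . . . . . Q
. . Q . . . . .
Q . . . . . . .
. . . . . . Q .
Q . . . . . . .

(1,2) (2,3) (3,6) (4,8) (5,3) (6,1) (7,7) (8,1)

4

Same column: (2,3)–(5,3) (column 3); (6,1)–(8,1) (column 1).
Same diagonal: (1,2)–(2,3) (|1−2| = |2−3| = 1); (3,6)–(8,1) (|3−8| = |6−1| = 5).
Total attacking pairs: 4.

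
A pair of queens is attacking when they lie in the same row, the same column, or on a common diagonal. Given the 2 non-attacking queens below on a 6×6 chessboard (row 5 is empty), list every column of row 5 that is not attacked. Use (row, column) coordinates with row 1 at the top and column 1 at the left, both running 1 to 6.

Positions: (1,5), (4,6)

columns 2, 3, 4

(1,5) attacks row 5 at column 5 and diagonals 1.
(4,6) attacks row 5 at column 6 and diagonals 5.
Attacked columns: {1, 5, 6}. Safe: {2, 3, 4}.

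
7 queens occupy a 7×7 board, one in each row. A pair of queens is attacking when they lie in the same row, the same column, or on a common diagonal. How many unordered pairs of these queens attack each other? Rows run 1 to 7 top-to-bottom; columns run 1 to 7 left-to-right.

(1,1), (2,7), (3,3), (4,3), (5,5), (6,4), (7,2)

6

Same column: (3,3)–(4,3) (column 3).
Same diagonal: (1,1)–(3,3) (|1−3| = |1−3| = 2); (1,1)–(5,5) (|1−5| = |1−5| = 4); (2,7)–(7,2) (|2−7| = |7−2| = 5); (3,3)–(5,5) (|3−5| = |3−5| = 2); (5,5)–(6,4) (|5−6| = |5−4| = 1).
Total attacking pairs: 6.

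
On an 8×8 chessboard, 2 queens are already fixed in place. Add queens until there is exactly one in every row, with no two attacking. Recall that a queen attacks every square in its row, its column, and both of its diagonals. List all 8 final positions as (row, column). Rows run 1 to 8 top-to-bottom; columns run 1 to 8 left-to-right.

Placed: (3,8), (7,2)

Row 1: attacked by (3,8)→{6,8}; (7,2)→{2,8}. Safe: 1, 3, 4, 5, 7. Place at column 5.
Row 2: attacked by (1,5)→{4,5,6}; (3,8)→{7,8}; (7,2)→{2,7}. Safe: 1, 3. Place at column 1.
Row 4: attacked by (1,5)→{2,5,8}; (2,1)→{1,3}; (3,8)→{7,8}; (7,2)→{2,5}. Safe: 4, 6. Place at column 6.
Row 5: attacked by (1,5)→{1,5}; (2,1)→{1,4}; (3,8)→{6,8}; (4,6)→{5,6,7}; (7,2)→{2,4}. Safe: 3. Place at column 3.
Row 6: attacked by (1,5)→{5}; (2,1)→{1,5}; (3,8)→{5,8}; (4,6)→{4,6,8}; (5,3)→{2,3,4}; (7,2)→{1,2,3}. Safe: 7. Place at column 7.
Row 8: attacked by (1,5)→{5}; (2,1)→{1,7}; (3,8)→{3,8}; (4,6)→{2,6}; (5,3)→{3,6}; (6,7)→{5,7}; (7,2)→{1,2,3}. Safe: 4. Place at column 4.
Columns [5, 1, 8, 6, 3, 7, 2, 4], r−c [-4, 1, -5, -2, 2, -1, 5, 4], r+c [6, 3, 11, 10, 8, 13, 9, 12] are all distinct, so no two queens attack.

(1,5) (2,1) (3,8) (4,6) (5,3) (6,7) (7,2) (8,4)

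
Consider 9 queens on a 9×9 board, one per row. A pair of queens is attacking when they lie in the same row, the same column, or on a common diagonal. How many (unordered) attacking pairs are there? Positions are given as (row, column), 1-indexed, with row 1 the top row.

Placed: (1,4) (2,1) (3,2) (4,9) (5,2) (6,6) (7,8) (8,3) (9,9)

5

Same column: (3,2)–(5,2) (column 2); (4,9)–(9,9) (column 9).
Same diagonal: (1,4)–(3,2) (|1−3| = |4−2| = 2); (2,1)–(3,2) (|2−3| = |1−2| = 1); (6,6)–(9,9) (|6−9| = |6−9| = 3).
Total attacking pairs: 5.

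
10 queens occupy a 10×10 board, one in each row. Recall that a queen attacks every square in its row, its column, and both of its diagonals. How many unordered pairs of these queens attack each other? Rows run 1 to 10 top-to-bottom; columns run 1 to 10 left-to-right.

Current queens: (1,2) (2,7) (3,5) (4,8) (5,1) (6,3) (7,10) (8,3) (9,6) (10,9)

Same column: (6,3)–(8,3) (column 3).
Same diagonal: (2,7)–(6,3) (|2−6| = |7−3| = 4); (6,3)–(9,6) (|6−9| = |3−6| = 3).
Total attacking pairs: 3.

3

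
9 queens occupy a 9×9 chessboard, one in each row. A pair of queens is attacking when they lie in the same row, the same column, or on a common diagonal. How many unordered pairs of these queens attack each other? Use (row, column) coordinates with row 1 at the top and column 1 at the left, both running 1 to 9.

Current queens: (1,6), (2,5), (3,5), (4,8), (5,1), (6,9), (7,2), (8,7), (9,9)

Same column: (2,5)–(3,5) (column 5); (6,9)–(9,9) (column 9).
Same diagonal: (1,6)–(2,5) (|1−2| = |6−5| = 1); (2,5)–(6,9) (|2−6| = |5−9| = 4); (6,9)–(8,7) (|6−8| = |9−7| = 2).
Total attacking pairs: 5.

5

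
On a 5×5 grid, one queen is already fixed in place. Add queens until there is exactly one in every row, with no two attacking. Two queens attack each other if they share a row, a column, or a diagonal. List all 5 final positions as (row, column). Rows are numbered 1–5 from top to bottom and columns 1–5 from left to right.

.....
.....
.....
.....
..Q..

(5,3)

Row 1: attacked by (5,3)→{3}. Safe: 1, 2, 4, 5. Place at column 5.
Row 2: attacked by (1,5)→{4,5}; (5,3)→{3}. Safe: 1, 2. Place at column 2.
Row 3: attacked by (1,5)→{3,5}; (2,2)→{1,2,3}; (5,3)→{1,3,5}. Safe: 4. Place at column 4.
Row 4: attacked by (1,5)→{2,5}; (2,2)→{2,4}; (3,4)→{3,4,5}; (5,3)→{2,3,4}. Safe: 1. Place at column 1.
Columns [5, 2, 4, 1, 3], r−c [-4, 0, -1, 3, 2], r+c [6, 4, 7, 5, 8] are all distinct, so no two queens attack.

(1,5) (2,2) (3,4) (4,1) (5,3)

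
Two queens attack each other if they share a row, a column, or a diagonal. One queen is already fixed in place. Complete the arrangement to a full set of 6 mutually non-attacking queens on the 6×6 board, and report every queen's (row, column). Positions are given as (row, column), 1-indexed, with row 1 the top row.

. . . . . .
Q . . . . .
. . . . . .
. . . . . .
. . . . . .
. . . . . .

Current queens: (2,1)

(1,4) (2,1) (3,5) (4,2) (5,6) (6,3)

Row 1: attacked by (2,1)→{1,2}. Safe: 3, 4, 5, 6. Place at column 4.
Row 3: attacked by (1,4)→{2,4,6}; (2,1)→{1,2}. Safe: 3, 5. Place at column 5.
Row 4: attacked by (1,4)→{1,4}; (2,1)→{1,3}; (3,5)→{4,5,6}. Safe: 2. Place at column 2.
Row 5: attacked by (1,4)→{4}; (2,1)→{1,4}; (3,5)→{3,5}; (4,2)→{1,2,3}. Safe: 6. Place at column 6.
Row 6: attacked by (1,4)→{4}; (2,1)→{1,5}; (3,5)→{2,5}; (4,2)→{2,4}; (5,6)→{5,6}. Safe: 3. Place at column 3.
Columns [4, 1, 5, 2, 6, 3], r−c [-3, 1, -2, 2, -1, 3], r+c [5, 3, 8, 6, 11, 9] are all distinct, so no two queens attack.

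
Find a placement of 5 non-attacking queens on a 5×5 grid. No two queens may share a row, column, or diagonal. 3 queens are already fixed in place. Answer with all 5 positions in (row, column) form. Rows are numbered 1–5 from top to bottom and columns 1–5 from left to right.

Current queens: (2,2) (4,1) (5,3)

(1,5) (2,2) (3,4) (4,1) (5,3)

Row 1: attacked by (2,2)→{1,2,3}; (4,1)→{1,4}; (5,3)→{3}. Safe: 5. Place at column 5.
Row 3: attacked by (1,5)→{3,5}; (2,2)→{1,2,3}; (4,1)→{1,2}; (5,3)→{1,3,5}. Safe: 4. Place at column 4.
Columns [5, 2, 4, 1, 3], r−c [-4, 0, -1, 3, 2], r+c [6, 4, 7, 5, 8] are all distinct, so no two queens attack.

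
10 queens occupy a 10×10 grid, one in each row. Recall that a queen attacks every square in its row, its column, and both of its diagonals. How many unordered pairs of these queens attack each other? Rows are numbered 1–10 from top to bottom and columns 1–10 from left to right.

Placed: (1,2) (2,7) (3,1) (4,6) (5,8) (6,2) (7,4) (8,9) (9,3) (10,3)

4

Same column: (1,2)–(6,2) (column 2); (9,3)–(10,3) (column 3).
Same diagonal: (1,2)–(8,9) (|1−8| = |2−9| = 7); (5,8)–(10,3) (|5−10| = |8−3| = 5).
Total attacking pairs: 4.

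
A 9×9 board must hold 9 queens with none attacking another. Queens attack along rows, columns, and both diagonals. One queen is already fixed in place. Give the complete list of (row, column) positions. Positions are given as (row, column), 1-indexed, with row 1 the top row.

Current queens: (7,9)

(1,8) (2,6) (3,2) (4,7) (5,1) (6,4) (7,9) (8,5) (9,3)

Row 1: attacked by (7,9)→{3,9}. Safe: 1, 2, 4, 5, 6, 7, 8. Place at column 8.
Row 2: attacked by (1,8)→{7,8,9}; (7,9)→{4,9}. Safe: 1, 2, 3, 5, 6. Place at column 6.
Row 3: attacked by (1,8)→{6,8}; (2,6)→{5,6,7}; (7,9)→{5,9}. Safe: 1, 2, 3, 4. Place at column 2.
Row 4: attacked by (1,8)→{5,8}; (2,6)→{4,6,8}; (3,2)→{1,2,3}; (7,9)→{6,9}. Safe: 7. Place at column 7.
Row 5: attacked by (1,8)→{4,8}; (2,6)→{3,6,9}; (3,2)→{2,4}; (4,7)→{6,7,8}; (7,9)→{7,9}. Safe: 1, 5. Place at column 1.
Row 6: attacked by (1,8)→{3,8}; (2,6)→{2,6}; (3,2)→{2,5}; (4,7)→{5,7,9}; (5,1)→{1,2}; (7,9)→{8,9}. Safe: 4. Place at column 4.
Row 8: attacked by (1,8)→{1,8}; (2,6)→{6}; (3,2)→{2,7}; (4,7)→{3,7}; (5,1)→{1,4}; (6,4)→{2,4,6}; (7,9)→{8,9}. Safe: 5. Place at column 5.
Row 9: attacked by (1,8)→{8}; (2,6)→{6}; (3,2)→{2,8}; (4,7)→{2,7}; (5,1)→{1,5}; (6,4)→{1,4,7}; (7,9)→{7,9}; (8,5)→{4,5,6}. Safe: 3. Place at column 3.
Columns [8, 6, 2, 7, 1, 4, 9, 5, 3], r−c [-7, -4, 1, -3, 4, 2, -2, 3, 6], r+c [9, 8, 5, 11, 6, 10, 16, 13, 12] are all distinct, so no two queens attack.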